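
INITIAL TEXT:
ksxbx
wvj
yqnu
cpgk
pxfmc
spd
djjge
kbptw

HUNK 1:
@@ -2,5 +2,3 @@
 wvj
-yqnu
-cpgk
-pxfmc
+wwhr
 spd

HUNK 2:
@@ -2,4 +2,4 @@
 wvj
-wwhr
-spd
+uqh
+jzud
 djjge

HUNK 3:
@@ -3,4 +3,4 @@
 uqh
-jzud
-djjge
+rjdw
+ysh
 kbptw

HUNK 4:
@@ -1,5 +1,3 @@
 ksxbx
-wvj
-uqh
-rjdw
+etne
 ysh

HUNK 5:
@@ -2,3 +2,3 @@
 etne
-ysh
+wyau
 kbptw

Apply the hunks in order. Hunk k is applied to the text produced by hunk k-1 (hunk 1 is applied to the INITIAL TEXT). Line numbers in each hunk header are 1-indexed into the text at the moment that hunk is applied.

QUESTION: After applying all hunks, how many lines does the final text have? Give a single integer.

Hunk 1: at line 2 remove [yqnu,cpgk,pxfmc] add [wwhr] -> 6 lines: ksxbx wvj wwhr spd djjge kbptw
Hunk 2: at line 2 remove [wwhr,spd] add [uqh,jzud] -> 6 lines: ksxbx wvj uqh jzud djjge kbptw
Hunk 3: at line 3 remove [jzud,djjge] add [rjdw,ysh] -> 6 lines: ksxbx wvj uqh rjdw ysh kbptw
Hunk 4: at line 1 remove [wvj,uqh,rjdw] add [etne] -> 4 lines: ksxbx etne ysh kbptw
Hunk 5: at line 2 remove [ysh] add [wyau] -> 4 lines: ksxbx etne wyau kbptw
Final line count: 4

Answer: 4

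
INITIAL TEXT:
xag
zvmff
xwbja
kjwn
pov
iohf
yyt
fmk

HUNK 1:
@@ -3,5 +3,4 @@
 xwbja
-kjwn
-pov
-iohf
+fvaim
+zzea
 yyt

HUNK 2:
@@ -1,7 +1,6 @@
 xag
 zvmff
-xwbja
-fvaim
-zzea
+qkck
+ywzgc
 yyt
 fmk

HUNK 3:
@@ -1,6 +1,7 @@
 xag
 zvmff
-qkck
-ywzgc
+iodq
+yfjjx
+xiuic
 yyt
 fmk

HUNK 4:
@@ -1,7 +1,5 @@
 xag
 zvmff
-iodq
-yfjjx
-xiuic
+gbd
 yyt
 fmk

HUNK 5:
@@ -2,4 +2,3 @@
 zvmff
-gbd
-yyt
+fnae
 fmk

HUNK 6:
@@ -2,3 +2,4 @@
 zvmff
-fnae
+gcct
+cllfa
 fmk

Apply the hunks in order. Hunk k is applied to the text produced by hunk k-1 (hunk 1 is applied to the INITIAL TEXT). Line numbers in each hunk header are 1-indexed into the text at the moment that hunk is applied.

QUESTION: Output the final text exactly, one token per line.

Answer: xag
zvmff
gcct
cllfa
fmk

Derivation:
Hunk 1: at line 3 remove [kjwn,pov,iohf] add [fvaim,zzea] -> 7 lines: xag zvmff xwbja fvaim zzea yyt fmk
Hunk 2: at line 1 remove [xwbja,fvaim,zzea] add [qkck,ywzgc] -> 6 lines: xag zvmff qkck ywzgc yyt fmk
Hunk 3: at line 1 remove [qkck,ywzgc] add [iodq,yfjjx,xiuic] -> 7 lines: xag zvmff iodq yfjjx xiuic yyt fmk
Hunk 4: at line 1 remove [iodq,yfjjx,xiuic] add [gbd] -> 5 lines: xag zvmff gbd yyt fmk
Hunk 5: at line 2 remove [gbd,yyt] add [fnae] -> 4 lines: xag zvmff fnae fmk
Hunk 6: at line 2 remove [fnae] add [gcct,cllfa] -> 5 lines: xag zvmff gcct cllfa fmk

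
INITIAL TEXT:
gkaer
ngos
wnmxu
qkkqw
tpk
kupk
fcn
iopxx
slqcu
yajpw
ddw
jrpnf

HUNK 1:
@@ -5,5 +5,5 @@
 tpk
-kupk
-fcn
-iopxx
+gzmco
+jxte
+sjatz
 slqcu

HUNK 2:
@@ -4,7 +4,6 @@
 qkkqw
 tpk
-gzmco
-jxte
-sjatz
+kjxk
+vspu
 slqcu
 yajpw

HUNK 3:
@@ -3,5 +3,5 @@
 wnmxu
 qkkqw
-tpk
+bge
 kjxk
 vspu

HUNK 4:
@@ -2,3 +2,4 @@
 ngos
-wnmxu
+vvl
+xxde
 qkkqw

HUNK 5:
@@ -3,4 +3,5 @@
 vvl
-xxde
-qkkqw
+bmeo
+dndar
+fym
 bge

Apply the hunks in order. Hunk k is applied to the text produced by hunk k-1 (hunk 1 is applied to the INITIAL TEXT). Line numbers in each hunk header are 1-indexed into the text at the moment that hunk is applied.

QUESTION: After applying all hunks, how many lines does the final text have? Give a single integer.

Answer: 13

Derivation:
Hunk 1: at line 5 remove [kupk,fcn,iopxx] add [gzmco,jxte,sjatz] -> 12 lines: gkaer ngos wnmxu qkkqw tpk gzmco jxte sjatz slqcu yajpw ddw jrpnf
Hunk 2: at line 4 remove [gzmco,jxte,sjatz] add [kjxk,vspu] -> 11 lines: gkaer ngos wnmxu qkkqw tpk kjxk vspu slqcu yajpw ddw jrpnf
Hunk 3: at line 3 remove [tpk] add [bge] -> 11 lines: gkaer ngos wnmxu qkkqw bge kjxk vspu slqcu yajpw ddw jrpnf
Hunk 4: at line 2 remove [wnmxu] add [vvl,xxde] -> 12 lines: gkaer ngos vvl xxde qkkqw bge kjxk vspu slqcu yajpw ddw jrpnf
Hunk 5: at line 3 remove [xxde,qkkqw] add [bmeo,dndar,fym] -> 13 lines: gkaer ngos vvl bmeo dndar fym bge kjxk vspu slqcu yajpw ddw jrpnf
Final line count: 13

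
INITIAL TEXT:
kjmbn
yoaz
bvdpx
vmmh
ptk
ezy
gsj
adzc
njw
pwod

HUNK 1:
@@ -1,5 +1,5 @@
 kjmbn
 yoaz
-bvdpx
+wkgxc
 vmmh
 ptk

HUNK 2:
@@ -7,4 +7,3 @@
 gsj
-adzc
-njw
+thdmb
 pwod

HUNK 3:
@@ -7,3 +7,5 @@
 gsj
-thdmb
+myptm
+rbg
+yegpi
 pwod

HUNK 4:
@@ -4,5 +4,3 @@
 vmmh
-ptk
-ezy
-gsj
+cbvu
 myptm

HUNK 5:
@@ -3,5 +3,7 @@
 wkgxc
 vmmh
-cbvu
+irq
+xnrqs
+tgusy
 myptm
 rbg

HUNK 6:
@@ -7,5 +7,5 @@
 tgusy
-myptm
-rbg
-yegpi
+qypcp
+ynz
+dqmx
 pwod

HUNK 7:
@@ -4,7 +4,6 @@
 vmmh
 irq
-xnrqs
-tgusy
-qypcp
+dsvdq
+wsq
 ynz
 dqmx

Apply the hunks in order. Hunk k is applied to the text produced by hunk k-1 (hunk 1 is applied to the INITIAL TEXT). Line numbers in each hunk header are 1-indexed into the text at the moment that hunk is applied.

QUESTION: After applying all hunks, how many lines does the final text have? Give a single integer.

Hunk 1: at line 1 remove [bvdpx] add [wkgxc] -> 10 lines: kjmbn yoaz wkgxc vmmh ptk ezy gsj adzc njw pwod
Hunk 2: at line 7 remove [adzc,njw] add [thdmb] -> 9 lines: kjmbn yoaz wkgxc vmmh ptk ezy gsj thdmb pwod
Hunk 3: at line 7 remove [thdmb] add [myptm,rbg,yegpi] -> 11 lines: kjmbn yoaz wkgxc vmmh ptk ezy gsj myptm rbg yegpi pwod
Hunk 4: at line 4 remove [ptk,ezy,gsj] add [cbvu] -> 9 lines: kjmbn yoaz wkgxc vmmh cbvu myptm rbg yegpi pwod
Hunk 5: at line 3 remove [cbvu] add [irq,xnrqs,tgusy] -> 11 lines: kjmbn yoaz wkgxc vmmh irq xnrqs tgusy myptm rbg yegpi pwod
Hunk 6: at line 7 remove [myptm,rbg,yegpi] add [qypcp,ynz,dqmx] -> 11 lines: kjmbn yoaz wkgxc vmmh irq xnrqs tgusy qypcp ynz dqmx pwod
Hunk 7: at line 4 remove [xnrqs,tgusy,qypcp] add [dsvdq,wsq] -> 10 lines: kjmbn yoaz wkgxc vmmh irq dsvdq wsq ynz dqmx pwod
Final line count: 10

Answer: 10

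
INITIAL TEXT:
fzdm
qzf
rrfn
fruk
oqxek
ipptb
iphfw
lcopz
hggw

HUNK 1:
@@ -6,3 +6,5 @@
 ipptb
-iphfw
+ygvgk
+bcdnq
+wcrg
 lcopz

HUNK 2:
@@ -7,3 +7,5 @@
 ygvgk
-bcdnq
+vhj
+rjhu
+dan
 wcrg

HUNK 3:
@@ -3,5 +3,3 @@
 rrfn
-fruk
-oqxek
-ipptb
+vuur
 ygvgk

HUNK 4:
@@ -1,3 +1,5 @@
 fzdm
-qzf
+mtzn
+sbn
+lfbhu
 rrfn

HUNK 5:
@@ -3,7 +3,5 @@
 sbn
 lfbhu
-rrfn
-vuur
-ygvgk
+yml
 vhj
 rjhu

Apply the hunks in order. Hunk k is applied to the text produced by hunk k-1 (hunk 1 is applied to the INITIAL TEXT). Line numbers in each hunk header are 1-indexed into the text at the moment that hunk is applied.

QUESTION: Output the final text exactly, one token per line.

Hunk 1: at line 6 remove [iphfw] add [ygvgk,bcdnq,wcrg] -> 11 lines: fzdm qzf rrfn fruk oqxek ipptb ygvgk bcdnq wcrg lcopz hggw
Hunk 2: at line 7 remove [bcdnq] add [vhj,rjhu,dan] -> 13 lines: fzdm qzf rrfn fruk oqxek ipptb ygvgk vhj rjhu dan wcrg lcopz hggw
Hunk 3: at line 3 remove [fruk,oqxek,ipptb] add [vuur] -> 11 lines: fzdm qzf rrfn vuur ygvgk vhj rjhu dan wcrg lcopz hggw
Hunk 4: at line 1 remove [qzf] add [mtzn,sbn,lfbhu] -> 13 lines: fzdm mtzn sbn lfbhu rrfn vuur ygvgk vhj rjhu dan wcrg lcopz hggw
Hunk 5: at line 3 remove [rrfn,vuur,ygvgk] add [yml] -> 11 lines: fzdm mtzn sbn lfbhu yml vhj rjhu dan wcrg lcopz hggw

Answer: fzdm
mtzn
sbn
lfbhu
yml
vhj
rjhu
dan
wcrg
lcopz
hggw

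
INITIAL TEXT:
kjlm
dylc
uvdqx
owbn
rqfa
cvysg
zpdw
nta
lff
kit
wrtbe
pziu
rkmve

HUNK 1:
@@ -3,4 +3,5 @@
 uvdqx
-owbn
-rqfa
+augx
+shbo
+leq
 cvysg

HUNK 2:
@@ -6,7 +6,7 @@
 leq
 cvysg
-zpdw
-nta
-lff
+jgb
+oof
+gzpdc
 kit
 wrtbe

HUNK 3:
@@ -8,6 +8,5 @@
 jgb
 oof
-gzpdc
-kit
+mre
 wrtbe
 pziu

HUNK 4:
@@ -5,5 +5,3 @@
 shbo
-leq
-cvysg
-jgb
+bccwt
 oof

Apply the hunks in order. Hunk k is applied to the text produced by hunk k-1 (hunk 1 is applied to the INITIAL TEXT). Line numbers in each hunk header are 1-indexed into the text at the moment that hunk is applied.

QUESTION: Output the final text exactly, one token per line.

Answer: kjlm
dylc
uvdqx
augx
shbo
bccwt
oof
mre
wrtbe
pziu
rkmve

Derivation:
Hunk 1: at line 3 remove [owbn,rqfa] add [augx,shbo,leq] -> 14 lines: kjlm dylc uvdqx augx shbo leq cvysg zpdw nta lff kit wrtbe pziu rkmve
Hunk 2: at line 6 remove [zpdw,nta,lff] add [jgb,oof,gzpdc] -> 14 lines: kjlm dylc uvdqx augx shbo leq cvysg jgb oof gzpdc kit wrtbe pziu rkmve
Hunk 3: at line 8 remove [gzpdc,kit] add [mre] -> 13 lines: kjlm dylc uvdqx augx shbo leq cvysg jgb oof mre wrtbe pziu rkmve
Hunk 4: at line 5 remove [leq,cvysg,jgb] add [bccwt] -> 11 lines: kjlm dylc uvdqx augx shbo bccwt oof mre wrtbe pziu rkmve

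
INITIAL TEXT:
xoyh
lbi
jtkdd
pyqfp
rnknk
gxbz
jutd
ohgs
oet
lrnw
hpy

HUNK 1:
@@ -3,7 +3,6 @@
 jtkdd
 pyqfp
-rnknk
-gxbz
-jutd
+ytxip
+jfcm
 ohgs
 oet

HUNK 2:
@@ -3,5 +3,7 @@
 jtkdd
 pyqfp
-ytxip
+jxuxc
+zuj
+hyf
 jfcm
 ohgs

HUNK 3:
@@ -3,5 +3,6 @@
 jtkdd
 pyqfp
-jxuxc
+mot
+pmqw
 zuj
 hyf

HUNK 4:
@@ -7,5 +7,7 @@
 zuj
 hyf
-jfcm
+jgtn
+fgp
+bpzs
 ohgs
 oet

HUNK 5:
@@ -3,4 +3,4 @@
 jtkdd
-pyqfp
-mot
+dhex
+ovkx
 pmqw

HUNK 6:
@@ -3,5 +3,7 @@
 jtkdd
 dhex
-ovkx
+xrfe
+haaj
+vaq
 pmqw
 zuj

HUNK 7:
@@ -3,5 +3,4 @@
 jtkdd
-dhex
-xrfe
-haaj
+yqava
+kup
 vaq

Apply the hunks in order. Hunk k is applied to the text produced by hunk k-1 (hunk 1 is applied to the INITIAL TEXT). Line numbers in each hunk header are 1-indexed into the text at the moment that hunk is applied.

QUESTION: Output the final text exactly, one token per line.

Hunk 1: at line 3 remove [rnknk,gxbz,jutd] add [ytxip,jfcm] -> 10 lines: xoyh lbi jtkdd pyqfp ytxip jfcm ohgs oet lrnw hpy
Hunk 2: at line 3 remove [ytxip] add [jxuxc,zuj,hyf] -> 12 lines: xoyh lbi jtkdd pyqfp jxuxc zuj hyf jfcm ohgs oet lrnw hpy
Hunk 3: at line 3 remove [jxuxc] add [mot,pmqw] -> 13 lines: xoyh lbi jtkdd pyqfp mot pmqw zuj hyf jfcm ohgs oet lrnw hpy
Hunk 4: at line 7 remove [jfcm] add [jgtn,fgp,bpzs] -> 15 lines: xoyh lbi jtkdd pyqfp mot pmqw zuj hyf jgtn fgp bpzs ohgs oet lrnw hpy
Hunk 5: at line 3 remove [pyqfp,mot] add [dhex,ovkx] -> 15 lines: xoyh lbi jtkdd dhex ovkx pmqw zuj hyf jgtn fgp bpzs ohgs oet lrnw hpy
Hunk 6: at line 3 remove [ovkx] add [xrfe,haaj,vaq] -> 17 lines: xoyh lbi jtkdd dhex xrfe haaj vaq pmqw zuj hyf jgtn fgp bpzs ohgs oet lrnw hpy
Hunk 7: at line 3 remove [dhex,xrfe,haaj] add [yqava,kup] -> 16 lines: xoyh lbi jtkdd yqava kup vaq pmqw zuj hyf jgtn fgp bpzs ohgs oet lrnw hpy

Answer: xoyh
lbi
jtkdd
yqava
kup
vaq
pmqw
zuj
hyf
jgtn
fgp
bpzs
ohgs
oet
lrnw
hpy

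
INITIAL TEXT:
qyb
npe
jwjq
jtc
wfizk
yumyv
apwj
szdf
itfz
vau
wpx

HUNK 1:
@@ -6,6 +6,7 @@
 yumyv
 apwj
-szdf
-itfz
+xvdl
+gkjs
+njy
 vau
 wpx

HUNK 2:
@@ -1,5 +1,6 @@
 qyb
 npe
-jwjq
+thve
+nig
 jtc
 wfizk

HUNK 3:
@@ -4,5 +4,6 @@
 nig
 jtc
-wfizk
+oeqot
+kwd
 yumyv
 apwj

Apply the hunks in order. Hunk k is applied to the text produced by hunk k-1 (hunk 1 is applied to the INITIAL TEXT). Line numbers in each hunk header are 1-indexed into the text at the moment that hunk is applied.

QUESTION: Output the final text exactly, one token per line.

Answer: qyb
npe
thve
nig
jtc
oeqot
kwd
yumyv
apwj
xvdl
gkjs
njy
vau
wpx

Derivation:
Hunk 1: at line 6 remove [szdf,itfz] add [xvdl,gkjs,njy] -> 12 lines: qyb npe jwjq jtc wfizk yumyv apwj xvdl gkjs njy vau wpx
Hunk 2: at line 1 remove [jwjq] add [thve,nig] -> 13 lines: qyb npe thve nig jtc wfizk yumyv apwj xvdl gkjs njy vau wpx
Hunk 3: at line 4 remove [wfizk] add [oeqot,kwd] -> 14 lines: qyb npe thve nig jtc oeqot kwd yumyv apwj xvdl gkjs njy vau wpx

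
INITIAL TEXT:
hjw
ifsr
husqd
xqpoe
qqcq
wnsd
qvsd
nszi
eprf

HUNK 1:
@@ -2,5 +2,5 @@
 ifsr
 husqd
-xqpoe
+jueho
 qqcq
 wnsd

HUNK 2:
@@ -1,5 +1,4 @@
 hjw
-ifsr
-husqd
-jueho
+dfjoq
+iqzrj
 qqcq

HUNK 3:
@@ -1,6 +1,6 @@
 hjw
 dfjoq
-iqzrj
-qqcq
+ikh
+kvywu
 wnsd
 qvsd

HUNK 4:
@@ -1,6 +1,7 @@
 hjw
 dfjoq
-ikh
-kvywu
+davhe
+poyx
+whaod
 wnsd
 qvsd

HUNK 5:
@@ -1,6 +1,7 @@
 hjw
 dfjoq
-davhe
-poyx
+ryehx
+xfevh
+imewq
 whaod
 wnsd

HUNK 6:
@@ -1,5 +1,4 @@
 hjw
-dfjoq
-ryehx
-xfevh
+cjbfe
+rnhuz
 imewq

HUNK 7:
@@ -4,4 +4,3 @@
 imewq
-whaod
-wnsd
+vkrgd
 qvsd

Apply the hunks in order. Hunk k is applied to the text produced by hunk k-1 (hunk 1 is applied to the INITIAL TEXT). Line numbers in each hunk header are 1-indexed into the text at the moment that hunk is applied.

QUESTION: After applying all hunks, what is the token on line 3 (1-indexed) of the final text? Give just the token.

Hunk 1: at line 2 remove [xqpoe] add [jueho] -> 9 lines: hjw ifsr husqd jueho qqcq wnsd qvsd nszi eprf
Hunk 2: at line 1 remove [ifsr,husqd,jueho] add [dfjoq,iqzrj] -> 8 lines: hjw dfjoq iqzrj qqcq wnsd qvsd nszi eprf
Hunk 3: at line 1 remove [iqzrj,qqcq] add [ikh,kvywu] -> 8 lines: hjw dfjoq ikh kvywu wnsd qvsd nszi eprf
Hunk 4: at line 1 remove [ikh,kvywu] add [davhe,poyx,whaod] -> 9 lines: hjw dfjoq davhe poyx whaod wnsd qvsd nszi eprf
Hunk 5: at line 1 remove [davhe,poyx] add [ryehx,xfevh,imewq] -> 10 lines: hjw dfjoq ryehx xfevh imewq whaod wnsd qvsd nszi eprf
Hunk 6: at line 1 remove [dfjoq,ryehx,xfevh] add [cjbfe,rnhuz] -> 9 lines: hjw cjbfe rnhuz imewq whaod wnsd qvsd nszi eprf
Hunk 7: at line 4 remove [whaod,wnsd] add [vkrgd] -> 8 lines: hjw cjbfe rnhuz imewq vkrgd qvsd nszi eprf
Final line 3: rnhuz

Answer: rnhuz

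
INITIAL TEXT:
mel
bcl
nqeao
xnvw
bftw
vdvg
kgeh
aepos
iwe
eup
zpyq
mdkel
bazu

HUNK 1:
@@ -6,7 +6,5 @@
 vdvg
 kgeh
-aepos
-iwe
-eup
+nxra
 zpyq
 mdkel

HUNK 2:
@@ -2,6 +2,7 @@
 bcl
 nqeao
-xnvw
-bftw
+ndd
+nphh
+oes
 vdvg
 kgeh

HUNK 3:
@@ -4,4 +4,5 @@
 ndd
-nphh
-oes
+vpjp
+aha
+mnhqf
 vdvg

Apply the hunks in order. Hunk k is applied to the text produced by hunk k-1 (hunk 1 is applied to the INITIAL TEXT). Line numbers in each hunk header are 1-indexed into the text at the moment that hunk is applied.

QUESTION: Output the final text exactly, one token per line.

Answer: mel
bcl
nqeao
ndd
vpjp
aha
mnhqf
vdvg
kgeh
nxra
zpyq
mdkel
bazu

Derivation:
Hunk 1: at line 6 remove [aepos,iwe,eup] add [nxra] -> 11 lines: mel bcl nqeao xnvw bftw vdvg kgeh nxra zpyq mdkel bazu
Hunk 2: at line 2 remove [xnvw,bftw] add [ndd,nphh,oes] -> 12 lines: mel bcl nqeao ndd nphh oes vdvg kgeh nxra zpyq mdkel bazu
Hunk 3: at line 4 remove [nphh,oes] add [vpjp,aha,mnhqf] -> 13 lines: mel bcl nqeao ndd vpjp aha mnhqf vdvg kgeh nxra zpyq mdkel bazu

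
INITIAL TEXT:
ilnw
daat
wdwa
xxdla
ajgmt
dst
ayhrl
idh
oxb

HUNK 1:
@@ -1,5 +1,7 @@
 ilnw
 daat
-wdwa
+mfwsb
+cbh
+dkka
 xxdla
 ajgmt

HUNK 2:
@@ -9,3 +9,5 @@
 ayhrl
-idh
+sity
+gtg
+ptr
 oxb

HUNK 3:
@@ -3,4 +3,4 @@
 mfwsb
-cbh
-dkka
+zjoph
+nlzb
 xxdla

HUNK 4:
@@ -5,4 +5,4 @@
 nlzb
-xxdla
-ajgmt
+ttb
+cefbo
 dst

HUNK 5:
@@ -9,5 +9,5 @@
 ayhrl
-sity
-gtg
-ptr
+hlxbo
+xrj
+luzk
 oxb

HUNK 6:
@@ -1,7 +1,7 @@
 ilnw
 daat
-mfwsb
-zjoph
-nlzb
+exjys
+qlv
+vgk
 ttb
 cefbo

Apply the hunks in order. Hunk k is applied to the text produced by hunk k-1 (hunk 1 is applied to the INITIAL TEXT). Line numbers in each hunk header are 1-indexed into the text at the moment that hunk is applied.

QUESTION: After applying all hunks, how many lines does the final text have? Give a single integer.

Hunk 1: at line 1 remove [wdwa] add [mfwsb,cbh,dkka] -> 11 lines: ilnw daat mfwsb cbh dkka xxdla ajgmt dst ayhrl idh oxb
Hunk 2: at line 9 remove [idh] add [sity,gtg,ptr] -> 13 lines: ilnw daat mfwsb cbh dkka xxdla ajgmt dst ayhrl sity gtg ptr oxb
Hunk 3: at line 3 remove [cbh,dkka] add [zjoph,nlzb] -> 13 lines: ilnw daat mfwsb zjoph nlzb xxdla ajgmt dst ayhrl sity gtg ptr oxb
Hunk 4: at line 5 remove [xxdla,ajgmt] add [ttb,cefbo] -> 13 lines: ilnw daat mfwsb zjoph nlzb ttb cefbo dst ayhrl sity gtg ptr oxb
Hunk 5: at line 9 remove [sity,gtg,ptr] add [hlxbo,xrj,luzk] -> 13 lines: ilnw daat mfwsb zjoph nlzb ttb cefbo dst ayhrl hlxbo xrj luzk oxb
Hunk 6: at line 1 remove [mfwsb,zjoph,nlzb] add [exjys,qlv,vgk] -> 13 lines: ilnw daat exjys qlv vgk ttb cefbo dst ayhrl hlxbo xrj luzk oxb
Final line count: 13

Answer: 13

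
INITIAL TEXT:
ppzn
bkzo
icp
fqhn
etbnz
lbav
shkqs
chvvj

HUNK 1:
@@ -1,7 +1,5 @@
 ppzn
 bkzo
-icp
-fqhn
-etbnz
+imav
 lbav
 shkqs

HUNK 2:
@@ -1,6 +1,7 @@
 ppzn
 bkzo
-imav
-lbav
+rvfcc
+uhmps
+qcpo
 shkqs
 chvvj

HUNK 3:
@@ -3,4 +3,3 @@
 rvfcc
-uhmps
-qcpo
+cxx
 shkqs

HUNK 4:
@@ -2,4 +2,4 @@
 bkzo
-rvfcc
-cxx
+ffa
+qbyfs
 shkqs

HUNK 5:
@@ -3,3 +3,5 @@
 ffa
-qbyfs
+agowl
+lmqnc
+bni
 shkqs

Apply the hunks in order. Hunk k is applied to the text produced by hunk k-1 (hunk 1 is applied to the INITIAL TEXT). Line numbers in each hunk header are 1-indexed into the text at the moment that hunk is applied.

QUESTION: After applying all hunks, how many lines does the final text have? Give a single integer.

Hunk 1: at line 1 remove [icp,fqhn,etbnz] add [imav] -> 6 lines: ppzn bkzo imav lbav shkqs chvvj
Hunk 2: at line 1 remove [imav,lbav] add [rvfcc,uhmps,qcpo] -> 7 lines: ppzn bkzo rvfcc uhmps qcpo shkqs chvvj
Hunk 3: at line 3 remove [uhmps,qcpo] add [cxx] -> 6 lines: ppzn bkzo rvfcc cxx shkqs chvvj
Hunk 4: at line 2 remove [rvfcc,cxx] add [ffa,qbyfs] -> 6 lines: ppzn bkzo ffa qbyfs shkqs chvvj
Hunk 5: at line 3 remove [qbyfs] add [agowl,lmqnc,bni] -> 8 lines: ppzn bkzo ffa agowl lmqnc bni shkqs chvvj
Final line count: 8

Answer: 8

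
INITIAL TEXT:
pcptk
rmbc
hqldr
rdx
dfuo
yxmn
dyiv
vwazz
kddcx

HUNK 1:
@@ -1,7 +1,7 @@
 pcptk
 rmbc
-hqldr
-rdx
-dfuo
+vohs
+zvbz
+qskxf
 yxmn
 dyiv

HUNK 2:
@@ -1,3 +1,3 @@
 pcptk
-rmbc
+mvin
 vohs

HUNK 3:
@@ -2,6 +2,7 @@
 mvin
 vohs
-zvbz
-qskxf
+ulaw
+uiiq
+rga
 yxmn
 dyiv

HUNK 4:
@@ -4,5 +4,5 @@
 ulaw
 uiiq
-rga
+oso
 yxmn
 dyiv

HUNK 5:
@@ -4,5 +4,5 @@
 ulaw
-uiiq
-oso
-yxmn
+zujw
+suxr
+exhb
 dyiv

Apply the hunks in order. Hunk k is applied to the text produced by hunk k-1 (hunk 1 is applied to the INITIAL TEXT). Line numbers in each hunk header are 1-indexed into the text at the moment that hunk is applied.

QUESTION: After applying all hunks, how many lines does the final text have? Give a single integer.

Hunk 1: at line 1 remove [hqldr,rdx,dfuo] add [vohs,zvbz,qskxf] -> 9 lines: pcptk rmbc vohs zvbz qskxf yxmn dyiv vwazz kddcx
Hunk 2: at line 1 remove [rmbc] add [mvin] -> 9 lines: pcptk mvin vohs zvbz qskxf yxmn dyiv vwazz kddcx
Hunk 3: at line 2 remove [zvbz,qskxf] add [ulaw,uiiq,rga] -> 10 lines: pcptk mvin vohs ulaw uiiq rga yxmn dyiv vwazz kddcx
Hunk 4: at line 4 remove [rga] add [oso] -> 10 lines: pcptk mvin vohs ulaw uiiq oso yxmn dyiv vwazz kddcx
Hunk 5: at line 4 remove [uiiq,oso,yxmn] add [zujw,suxr,exhb] -> 10 lines: pcptk mvin vohs ulaw zujw suxr exhb dyiv vwazz kddcx
Final line count: 10

Answer: 10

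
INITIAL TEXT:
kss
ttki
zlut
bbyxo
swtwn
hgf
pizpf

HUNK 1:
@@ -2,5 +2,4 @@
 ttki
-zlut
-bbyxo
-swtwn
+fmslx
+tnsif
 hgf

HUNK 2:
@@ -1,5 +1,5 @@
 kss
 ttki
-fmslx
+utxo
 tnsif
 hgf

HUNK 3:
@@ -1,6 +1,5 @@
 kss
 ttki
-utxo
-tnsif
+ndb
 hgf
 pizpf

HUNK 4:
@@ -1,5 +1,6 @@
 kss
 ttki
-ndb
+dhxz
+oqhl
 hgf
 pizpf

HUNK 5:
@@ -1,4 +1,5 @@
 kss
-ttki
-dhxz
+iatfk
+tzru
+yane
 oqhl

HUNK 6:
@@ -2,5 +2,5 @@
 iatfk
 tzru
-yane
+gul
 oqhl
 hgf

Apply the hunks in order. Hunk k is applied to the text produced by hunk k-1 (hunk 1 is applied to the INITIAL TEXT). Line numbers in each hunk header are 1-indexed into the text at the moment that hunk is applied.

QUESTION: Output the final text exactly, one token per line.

Answer: kss
iatfk
tzru
gul
oqhl
hgf
pizpf

Derivation:
Hunk 1: at line 2 remove [zlut,bbyxo,swtwn] add [fmslx,tnsif] -> 6 lines: kss ttki fmslx tnsif hgf pizpf
Hunk 2: at line 1 remove [fmslx] add [utxo] -> 6 lines: kss ttki utxo tnsif hgf pizpf
Hunk 3: at line 1 remove [utxo,tnsif] add [ndb] -> 5 lines: kss ttki ndb hgf pizpf
Hunk 4: at line 1 remove [ndb] add [dhxz,oqhl] -> 6 lines: kss ttki dhxz oqhl hgf pizpf
Hunk 5: at line 1 remove [ttki,dhxz] add [iatfk,tzru,yane] -> 7 lines: kss iatfk tzru yane oqhl hgf pizpf
Hunk 6: at line 2 remove [yane] add [gul] -> 7 lines: kss iatfk tzru gul oqhl hgf pizpf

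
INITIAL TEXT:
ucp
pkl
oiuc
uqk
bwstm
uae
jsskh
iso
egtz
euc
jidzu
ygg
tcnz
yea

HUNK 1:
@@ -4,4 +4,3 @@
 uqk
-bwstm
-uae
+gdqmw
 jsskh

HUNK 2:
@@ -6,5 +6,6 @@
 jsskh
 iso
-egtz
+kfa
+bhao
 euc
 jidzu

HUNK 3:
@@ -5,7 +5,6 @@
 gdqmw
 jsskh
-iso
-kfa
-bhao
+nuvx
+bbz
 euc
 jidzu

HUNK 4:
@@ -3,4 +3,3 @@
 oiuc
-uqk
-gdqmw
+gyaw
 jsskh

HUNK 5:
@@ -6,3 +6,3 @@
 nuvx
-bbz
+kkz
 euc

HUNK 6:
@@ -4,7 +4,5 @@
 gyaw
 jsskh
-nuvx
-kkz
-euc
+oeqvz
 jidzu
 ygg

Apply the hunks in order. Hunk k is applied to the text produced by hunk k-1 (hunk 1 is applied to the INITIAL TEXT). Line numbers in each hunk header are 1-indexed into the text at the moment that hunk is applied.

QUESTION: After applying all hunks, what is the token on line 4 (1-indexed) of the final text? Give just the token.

Hunk 1: at line 4 remove [bwstm,uae] add [gdqmw] -> 13 lines: ucp pkl oiuc uqk gdqmw jsskh iso egtz euc jidzu ygg tcnz yea
Hunk 2: at line 6 remove [egtz] add [kfa,bhao] -> 14 lines: ucp pkl oiuc uqk gdqmw jsskh iso kfa bhao euc jidzu ygg tcnz yea
Hunk 3: at line 5 remove [iso,kfa,bhao] add [nuvx,bbz] -> 13 lines: ucp pkl oiuc uqk gdqmw jsskh nuvx bbz euc jidzu ygg tcnz yea
Hunk 4: at line 3 remove [uqk,gdqmw] add [gyaw] -> 12 lines: ucp pkl oiuc gyaw jsskh nuvx bbz euc jidzu ygg tcnz yea
Hunk 5: at line 6 remove [bbz] add [kkz] -> 12 lines: ucp pkl oiuc gyaw jsskh nuvx kkz euc jidzu ygg tcnz yea
Hunk 6: at line 4 remove [nuvx,kkz,euc] add [oeqvz] -> 10 lines: ucp pkl oiuc gyaw jsskh oeqvz jidzu ygg tcnz yea
Final line 4: gyaw

Answer: gyaw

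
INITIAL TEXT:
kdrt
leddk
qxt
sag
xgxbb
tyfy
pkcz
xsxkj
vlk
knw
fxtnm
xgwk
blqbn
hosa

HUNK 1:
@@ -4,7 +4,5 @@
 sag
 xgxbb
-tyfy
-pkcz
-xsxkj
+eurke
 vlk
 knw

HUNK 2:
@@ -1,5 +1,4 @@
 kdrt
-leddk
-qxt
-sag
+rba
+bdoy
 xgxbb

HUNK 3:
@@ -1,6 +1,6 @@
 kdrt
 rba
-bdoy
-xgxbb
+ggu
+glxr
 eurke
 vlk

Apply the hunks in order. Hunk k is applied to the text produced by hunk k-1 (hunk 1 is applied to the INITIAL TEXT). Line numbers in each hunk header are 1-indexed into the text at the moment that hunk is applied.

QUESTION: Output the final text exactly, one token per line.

Hunk 1: at line 4 remove [tyfy,pkcz,xsxkj] add [eurke] -> 12 lines: kdrt leddk qxt sag xgxbb eurke vlk knw fxtnm xgwk blqbn hosa
Hunk 2: at line 1 remove [leddk,qxt,sag] add [rba,bdoy] -> 11 lines: kdrt rba bdoy xgxbb eurke vlk knw fxtnm xgwk blqbn hosa
Hunk 3: at line 1 remove [bdoy,xgxbb] add [ggu,glxr] -> 11 lines: kdrt rba ggu glxr eurke vlk knw fxtnm xgwk blqbn hosa

Answer: kdrt
rba
ggu
glxr
eurke
vlk
knw
fxtnm
xgwk
blqbn
hosa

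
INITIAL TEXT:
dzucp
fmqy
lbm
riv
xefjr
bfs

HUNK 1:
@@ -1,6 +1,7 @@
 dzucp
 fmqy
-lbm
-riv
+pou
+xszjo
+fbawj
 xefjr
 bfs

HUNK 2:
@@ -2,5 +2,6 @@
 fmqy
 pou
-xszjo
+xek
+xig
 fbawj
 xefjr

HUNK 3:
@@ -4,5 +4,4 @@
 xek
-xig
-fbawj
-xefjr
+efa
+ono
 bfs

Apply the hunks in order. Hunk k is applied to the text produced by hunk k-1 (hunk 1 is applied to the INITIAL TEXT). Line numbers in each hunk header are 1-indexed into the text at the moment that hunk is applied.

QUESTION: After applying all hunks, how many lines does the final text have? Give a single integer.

Answer: 7

Derivation:
Hunk 1: at line 1 remove [lbm,riv] add [pou,xszjo,fbawj] -> 7 lines: dzucp fmqy pou xszjo fbawj xefjr bfs
Hunk 2: at line 2 remove [xszjo] add [xek,xig] -> 8 lines: dzucp fmqy pou xek xig fbawj xefjr bfs
Hunk 3: at line 4 remove [xig,fbawj,xefjr] add [efa,ono] -> 7 lines: dzucp fmqy pou xek efa ono bfs
Final line count: 7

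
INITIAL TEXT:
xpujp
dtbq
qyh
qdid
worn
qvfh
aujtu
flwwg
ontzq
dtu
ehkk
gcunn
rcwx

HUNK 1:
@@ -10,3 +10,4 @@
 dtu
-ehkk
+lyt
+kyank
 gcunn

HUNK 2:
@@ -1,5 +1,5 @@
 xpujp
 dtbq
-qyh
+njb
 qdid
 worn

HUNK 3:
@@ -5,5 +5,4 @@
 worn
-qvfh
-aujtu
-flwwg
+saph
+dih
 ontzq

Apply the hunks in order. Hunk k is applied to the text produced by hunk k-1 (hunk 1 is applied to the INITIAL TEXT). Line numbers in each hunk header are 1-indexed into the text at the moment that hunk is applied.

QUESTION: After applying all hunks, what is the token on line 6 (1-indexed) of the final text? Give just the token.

Answer: saph

Derivation:
Hunk 1: at line 10 remove [ehkk] add [lyt,kyank] -> 14 lines: xpujp dtbq qyh qdid worn qvfh aujtu flwwg ontzq dtu lyt kyank gcunn rcwx
Hunk 2: at line 1 remove [qyh] add [njb] -> 14 lines: xpujp dtbq njb qdid worn qvfh aujtu flwwg ontzq dtu lyt kyank gcunn rcwx
Hunk 3: at line 5 remove [qvfh,aujtu,flwwg] add [saph,dih] -> 13 lines: xpujp dtbq njb qdid worn saph dih ontzq dtu lyt kyank gcunn rcwx
Final line 6: saph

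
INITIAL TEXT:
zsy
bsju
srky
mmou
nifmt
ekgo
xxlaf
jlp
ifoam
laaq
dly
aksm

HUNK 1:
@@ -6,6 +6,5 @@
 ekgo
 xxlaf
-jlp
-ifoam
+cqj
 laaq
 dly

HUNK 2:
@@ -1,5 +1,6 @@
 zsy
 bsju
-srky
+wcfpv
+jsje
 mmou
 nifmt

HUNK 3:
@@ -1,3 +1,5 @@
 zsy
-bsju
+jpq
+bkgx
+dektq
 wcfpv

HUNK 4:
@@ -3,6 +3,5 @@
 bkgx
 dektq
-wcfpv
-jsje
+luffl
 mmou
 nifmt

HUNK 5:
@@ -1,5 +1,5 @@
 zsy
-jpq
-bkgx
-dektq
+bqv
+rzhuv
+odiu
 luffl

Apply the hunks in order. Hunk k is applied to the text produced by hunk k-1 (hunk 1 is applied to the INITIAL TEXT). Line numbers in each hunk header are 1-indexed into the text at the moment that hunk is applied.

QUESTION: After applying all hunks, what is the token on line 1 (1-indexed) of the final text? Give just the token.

Answer: zsy

Derivation:
Hunk 1: at line 6 remove [jlp,ifoam] add [cqj] -> 11 lines: zsy bsju srky mmou nifmt ekgo xxlaf cqj laaq dly aksm
Hunk 2: at line 1 remove [srky] add [wcfpv,jsje] -> 12 lines: zsy bsju wcfpv jsje mmou nifmt ekgo xxlaf cqj laaq dly aksm
Hunk 3: at line 1 remove [bsju] add [jpq,bkgx,dektq] -> 14 lines: zsy jpq bkgx dektq wcfpv jsje mmou nifmt ekgo xxlaf cqj laaq dly aksm
Hunk 4: at line 3 remove [wcfpv,jsje] add [luffl] -> 13 lines: zsy jpq bkgx dektq luffl mmou nifmt ekgo xxlaf cqj laaq dly aksm
Hunk 5: at line 1 remove [jpq,bkgx,dektq] add [bqv,rzhuv,odiu] -> 13 lines: zsy bqv rzhuv odiu luffl mmou nifmt ekgo xxlaf cqj laaq dly aksm
Final line 1: zsy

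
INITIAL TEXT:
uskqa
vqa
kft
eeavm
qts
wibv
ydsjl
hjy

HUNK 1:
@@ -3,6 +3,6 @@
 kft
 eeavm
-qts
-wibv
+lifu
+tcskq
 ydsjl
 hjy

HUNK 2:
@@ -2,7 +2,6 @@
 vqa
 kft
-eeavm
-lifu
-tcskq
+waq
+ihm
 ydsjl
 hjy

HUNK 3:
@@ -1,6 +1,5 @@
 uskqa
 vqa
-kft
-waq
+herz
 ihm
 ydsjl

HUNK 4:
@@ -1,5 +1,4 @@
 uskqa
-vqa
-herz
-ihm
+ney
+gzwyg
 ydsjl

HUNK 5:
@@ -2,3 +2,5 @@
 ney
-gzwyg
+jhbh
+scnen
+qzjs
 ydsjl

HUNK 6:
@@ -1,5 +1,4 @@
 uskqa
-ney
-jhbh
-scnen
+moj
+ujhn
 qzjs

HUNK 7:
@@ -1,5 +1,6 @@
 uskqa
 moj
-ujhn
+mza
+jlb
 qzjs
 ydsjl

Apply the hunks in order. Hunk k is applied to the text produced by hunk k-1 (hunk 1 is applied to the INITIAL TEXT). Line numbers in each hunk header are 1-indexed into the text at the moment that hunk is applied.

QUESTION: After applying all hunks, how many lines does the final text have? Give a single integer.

Answer: 7

Derivation:
Hunk 1: at line 3 remove [qts,wibv] add [lifu,tcskq] -> 8 lines: uskqa vqa kft eeavm lifu tcskq ydsjl hjy
Hunk 2: at line 2 remove [eeavm,lifu,tcskq] add [waq,ihm] -> 7 lines: uskqa vqa kft waq ihm ydsjl hjy
Hunk 3: at line 1 remove [kft,waq] add [herz] -> 6 lines: uskqa vqa herz ihm ydsjl hjy
Hunk 4: at line 1 remove [vqa,herz,ihm] add [ney,gzwyg] -> 5 lines: uskqa ney gzwyg ydsjl hjy
Hunk 5: at line 2 remove [gzwyg] add [jhbh,scnen,qzjs] -> 7 lines: uskqa ney jhbh scnen qzjs ydsjl hjy
Hunk 6: at line 1 remove [ney,jhbh,scnen] add [moj,ujhn] -> 6 lines: uskqa moj ujhn qzjs ydsjl hjy
Hunk 7: at line 1 remove [ujhn] add [mza,jlb] -> 7 lines: uskqa moj mza jlb qzjs ydsjl hjy
Final line count: 7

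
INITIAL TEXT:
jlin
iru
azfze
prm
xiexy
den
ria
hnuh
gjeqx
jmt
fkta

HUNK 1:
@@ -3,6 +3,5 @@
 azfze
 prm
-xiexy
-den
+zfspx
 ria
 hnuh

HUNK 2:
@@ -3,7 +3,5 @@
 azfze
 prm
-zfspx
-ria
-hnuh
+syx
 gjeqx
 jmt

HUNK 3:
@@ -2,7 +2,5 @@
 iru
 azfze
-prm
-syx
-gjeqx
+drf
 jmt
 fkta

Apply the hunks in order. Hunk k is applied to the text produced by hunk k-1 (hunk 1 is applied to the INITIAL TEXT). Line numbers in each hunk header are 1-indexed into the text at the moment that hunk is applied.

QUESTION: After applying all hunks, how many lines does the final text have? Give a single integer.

Answer: 6

Derivation:
Hunk 1: at line 3 remove [xiexy,den] add [zfspx] -> 10 lines: jlin iru azfze prm zfspx ria hnuh gjeqx jmt fkta
Hunk 2: at line 3 remove [zfspx,ria,hnuh] add [syx] -> 8 lines: jlin iru azfze prm syx gjeqx jmt fkta
Hunk 3: at line 2 remove [prm,syx,gjeqx] add [drf] -> 6 lines: jlin iru azfze drf jmt fkta
Final line count: 6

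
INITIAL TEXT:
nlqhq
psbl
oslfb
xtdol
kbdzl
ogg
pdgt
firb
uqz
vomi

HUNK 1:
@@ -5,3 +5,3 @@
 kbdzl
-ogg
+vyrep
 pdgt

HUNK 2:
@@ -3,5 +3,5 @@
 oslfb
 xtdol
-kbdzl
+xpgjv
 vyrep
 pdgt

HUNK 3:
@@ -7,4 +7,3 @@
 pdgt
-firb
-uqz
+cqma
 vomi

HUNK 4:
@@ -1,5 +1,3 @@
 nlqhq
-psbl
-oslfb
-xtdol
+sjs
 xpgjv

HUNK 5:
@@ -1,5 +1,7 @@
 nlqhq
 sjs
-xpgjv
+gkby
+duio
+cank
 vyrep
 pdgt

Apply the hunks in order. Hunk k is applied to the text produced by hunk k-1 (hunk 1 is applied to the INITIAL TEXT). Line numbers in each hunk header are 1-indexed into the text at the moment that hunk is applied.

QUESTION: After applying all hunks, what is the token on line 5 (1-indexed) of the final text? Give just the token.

Answer: cank

Derivation:
Hunk 1: at line 5 remove [ogg] add [vyrep] -> 10 lines: nlqhq psbl oslfb xtdol kbdzl vyrep pdgt firb uqz vomi
Hunk 2: at line 3 remove [kbdzl] add [xpgjv] -> 10 lines: nlqhq psbl oslfb xtdol xpgjv vyrep pdgt firb uqz vomi
Hunk 3: at line 7 remove [firb,uqz] add [cqma] -> 9 lines: nlqhq psbl oslfb xtdol xpgjv vyrep pdgt cqma vomi
Hunk 4: at line 1 remove [psbl,oslfb,xtdol] add [sjs] -> 7 lines: nlqhq sjs xpgjv vyrep pdgt cqma vomi
Hunk 5: at line 1 remove [xpgjv] add [gkby,duio,cank] -> 9 lines: nlqhq sjs gkby duio cank vyrep pdgt cqma vomi
Final line 5: cank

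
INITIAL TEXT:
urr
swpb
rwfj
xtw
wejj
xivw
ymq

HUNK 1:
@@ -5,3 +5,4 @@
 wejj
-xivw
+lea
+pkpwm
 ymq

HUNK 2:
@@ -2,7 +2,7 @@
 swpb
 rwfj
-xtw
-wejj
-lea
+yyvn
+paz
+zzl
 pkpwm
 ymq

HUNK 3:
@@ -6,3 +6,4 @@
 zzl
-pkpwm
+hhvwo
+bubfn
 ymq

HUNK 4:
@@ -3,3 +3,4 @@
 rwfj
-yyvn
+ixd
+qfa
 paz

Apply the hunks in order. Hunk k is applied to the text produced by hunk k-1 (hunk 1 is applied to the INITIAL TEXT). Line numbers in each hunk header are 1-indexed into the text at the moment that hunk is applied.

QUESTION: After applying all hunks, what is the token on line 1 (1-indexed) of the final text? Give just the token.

Hunk 1: at line 5 remove [xivw] add [lea,pkpwm] -> 8 lines: urr swpb rwfj xtw wejj lea pkpwm ymq
Hunk 2: at line 2 remove [xtw,wejj,lea] add [yyvn,paz,zzl] -> 8 lines: urr swpb rwfj yyvn paz zzl pkpwm ymq
Hunk 3: at line 6 remove [pkpwm] add [hhvwo,bubfn] -> 9 lines: urr swpb rwfj yyvn paz zzl hhvwo bubfn ymq
Hunk 4: at line 3 remove [yyvn] add [ixd,qfa] -> 10 lines: urr swpb rwfj ixd qfa paz zzl hhvwo bubfn ymq
Final line 1: urr

Answer: urr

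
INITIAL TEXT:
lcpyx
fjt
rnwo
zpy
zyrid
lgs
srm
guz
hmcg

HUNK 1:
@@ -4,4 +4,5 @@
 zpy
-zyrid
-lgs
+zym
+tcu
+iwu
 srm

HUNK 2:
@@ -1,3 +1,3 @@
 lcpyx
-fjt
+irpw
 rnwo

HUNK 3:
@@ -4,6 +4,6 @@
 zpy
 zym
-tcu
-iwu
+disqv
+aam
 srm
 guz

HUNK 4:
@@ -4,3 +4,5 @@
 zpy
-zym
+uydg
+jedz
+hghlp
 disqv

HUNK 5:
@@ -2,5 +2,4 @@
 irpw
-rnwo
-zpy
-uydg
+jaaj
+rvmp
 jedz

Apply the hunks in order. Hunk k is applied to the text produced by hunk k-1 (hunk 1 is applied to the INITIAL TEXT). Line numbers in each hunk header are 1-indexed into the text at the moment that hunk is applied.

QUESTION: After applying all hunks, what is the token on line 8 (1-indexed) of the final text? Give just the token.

Answer: aam

Derivation:
Hunk 1: at line 4 remove [zyrid,lgs] add [zym,tcu,iwu] -> 10 lines: lcpyx fjt rnwo zpy zym tcu iwu srm guz hmcg
Hunk 2: at line 1 remove [fjt] add [irpw] -> 10 lines: lcpyx irpw rnwo zpy zym tcu iwu srm guz hmcg
Hunk 3: at line 4 remove [tcu,iwu] add [disqv,aam] -> 10 lines: lcpyx irpw rnwo zpy zym disqv aam srm guz hmcg
Hunk 4: at line 4 remove [zym] add [uydg,jedz,hghlp] -> 12 lines: lcpyx irpw rnwo zpy uydg jedz hghlp disqv aam srm guz hmcg
Hunk 5: at line 2 remove [rnwo,zpy,uydg] add [jaaj,rvmp] -> 11 lines: lcpyx irpw jaaj rvmp jedz hghlp disqv aam srm guz hmcg
Final line 8: aam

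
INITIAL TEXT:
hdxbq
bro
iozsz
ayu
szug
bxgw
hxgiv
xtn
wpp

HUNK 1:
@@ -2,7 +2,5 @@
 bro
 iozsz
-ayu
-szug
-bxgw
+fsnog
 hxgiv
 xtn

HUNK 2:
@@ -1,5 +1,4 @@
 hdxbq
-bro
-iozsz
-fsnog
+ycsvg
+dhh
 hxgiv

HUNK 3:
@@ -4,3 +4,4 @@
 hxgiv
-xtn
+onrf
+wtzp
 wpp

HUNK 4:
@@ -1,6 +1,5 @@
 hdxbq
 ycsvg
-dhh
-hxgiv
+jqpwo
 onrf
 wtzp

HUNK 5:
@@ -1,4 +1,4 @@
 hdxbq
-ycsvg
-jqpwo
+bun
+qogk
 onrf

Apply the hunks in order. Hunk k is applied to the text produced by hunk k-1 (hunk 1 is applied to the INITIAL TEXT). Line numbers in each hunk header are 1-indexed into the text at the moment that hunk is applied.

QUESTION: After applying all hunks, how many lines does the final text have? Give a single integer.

Hunk 1: at line 2 remove [ayu,szug,bxgw] add [fsnog] -> 7 lines: hdxbq bro iozsz fsnog hxgiv xtn wpp
Hunk 2: at line 1 remove [bro,iozsz,fsnog] add [ycsvg,dhh] -> 6 lines: hdxbq ycsvg dhh hxgiv xtn wpp
Hunk 3: at line 4 remove [xtn] add [onrf,wtzp] -> 7 lines: hdxbq ycsvg dhh hxgiv onrf wtzp wpp
Hunk 4: at line 1 remove [dhh,hxgiv] add [jqpwo] -> 6 lines: hdxbq ycsvg jqpwo onrf wtzp wpp
Hunk 5: at line 1 remove [ycsvg,jqpwo] add [bun,qogk] -> 6 lines: hdxbq bun qogk onrf wtzp wpp
Final line count: 6

Answer: 6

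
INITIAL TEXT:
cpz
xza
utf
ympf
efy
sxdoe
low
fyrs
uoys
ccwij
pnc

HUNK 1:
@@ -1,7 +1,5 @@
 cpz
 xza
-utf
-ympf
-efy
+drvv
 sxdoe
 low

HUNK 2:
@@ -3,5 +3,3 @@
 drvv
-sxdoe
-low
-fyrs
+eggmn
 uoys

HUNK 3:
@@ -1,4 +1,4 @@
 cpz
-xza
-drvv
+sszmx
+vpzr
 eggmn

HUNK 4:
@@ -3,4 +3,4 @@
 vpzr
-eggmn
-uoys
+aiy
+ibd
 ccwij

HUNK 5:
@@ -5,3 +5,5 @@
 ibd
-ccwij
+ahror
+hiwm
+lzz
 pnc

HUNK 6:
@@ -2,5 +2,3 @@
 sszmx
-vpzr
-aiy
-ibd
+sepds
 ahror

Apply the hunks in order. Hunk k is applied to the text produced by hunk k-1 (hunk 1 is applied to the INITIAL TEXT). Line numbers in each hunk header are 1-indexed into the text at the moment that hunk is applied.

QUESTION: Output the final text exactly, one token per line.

Answer: cpz
sszmx
sepds
ahror
hiwm
lzz
pnc

Derivation:
Hunk 1: at line 1 remove [utf,ympf,efy] add [drvv] -> 9 lines: cpz xza drvv sxdoe low fyrs uoys ccwij pnc
Hunk 2: at line 3 remove [sxdoe,low,fyrs] add [eggmn] -> 7 lines: cpz xza drvv eggmn uoys ccwij pnc
Hunk 3: at line 1 remove [xza,drvv] add [sszmx,vpzr] -> 7 lines: cpz sszmx vpzr eggmn uoys ccwij pnc
Hunk 4: at line 3 remove [eggmn,uoys] add [aiy,ibd] -> 7 lines: cpz sszmx vpzr aiy ibd ccwij pnc
Hunk 5: at line 5 remove [ccwij] add [ahror,hiwm,lzz] -> 9 lines: cpz sszmx vpzr aiy ibd ahror hiwm lzz pnc
Hunk 6: at line 2 remove [vpzr,aiy,ibd] add [sepds] -> 7 lines: cpz sszmx sepds ahror hiwm lzz pnc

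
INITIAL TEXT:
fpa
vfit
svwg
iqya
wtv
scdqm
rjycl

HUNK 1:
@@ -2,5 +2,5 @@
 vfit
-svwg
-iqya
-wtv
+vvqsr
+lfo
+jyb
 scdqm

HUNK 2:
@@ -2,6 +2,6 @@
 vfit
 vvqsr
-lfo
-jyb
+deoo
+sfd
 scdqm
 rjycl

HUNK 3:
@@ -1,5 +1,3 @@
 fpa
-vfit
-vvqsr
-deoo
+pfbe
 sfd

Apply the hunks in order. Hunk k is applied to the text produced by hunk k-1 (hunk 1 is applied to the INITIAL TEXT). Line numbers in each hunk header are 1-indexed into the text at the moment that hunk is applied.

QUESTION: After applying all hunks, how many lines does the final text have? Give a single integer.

Answer: 5

Derivation:
Hunk 1: at line 2 remove [svwg,iqya,wtv] add [vvqsr,lfo,jyb] -> 7 lines: fpa vfit vvqsr lfo jyb scdqm rjycl
Hunk 2: at line 2 remove [lfo,jyb] add [deoo,sfd] -> 7 lines: fpa vfit vvqsr deoo sfd scdqm rjycl
Hunk 3: at line 1 remove [vfit,vvqsr,deoo] add [pfbe] -> 5 lines: fpa pfbe sfd scdqm rjycl
Final line count: 5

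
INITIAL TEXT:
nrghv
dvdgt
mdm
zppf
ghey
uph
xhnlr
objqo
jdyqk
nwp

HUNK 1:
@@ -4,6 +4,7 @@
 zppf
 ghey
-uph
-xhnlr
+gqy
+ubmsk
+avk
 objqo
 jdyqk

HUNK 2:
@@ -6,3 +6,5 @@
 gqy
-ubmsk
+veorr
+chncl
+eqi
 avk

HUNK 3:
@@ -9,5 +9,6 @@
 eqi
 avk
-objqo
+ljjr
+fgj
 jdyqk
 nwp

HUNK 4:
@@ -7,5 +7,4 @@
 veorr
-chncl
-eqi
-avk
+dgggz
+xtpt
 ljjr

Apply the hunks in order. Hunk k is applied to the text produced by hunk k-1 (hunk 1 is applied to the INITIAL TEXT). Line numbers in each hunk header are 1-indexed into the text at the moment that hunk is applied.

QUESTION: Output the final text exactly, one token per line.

Answer: nrghv
dvdgt
mdm
zppf
ghey
gqy
veorr
dgggz
xtpt
ljjr
fgj
jdyqk
nwp

Derivation:
Hunk 1: at line 4 remove [uph,xhnlr] add [gqy,ubmsk,avk] -> 11 lines: nrghv dvdgt mdm zppf ghey gqy ubmsk avk objqo jdyqk nwp
Hunk 2: at line 6 remove [ubmsk] add [veorr,chncl,eqi] -> 13 lines: nrghv dvdgt mdm zppf ghey gqy veorr chncl eqi avk objqo jdyqk nwp
Hunk 3: at line 9 remove [objqo] add [ljjr,fgj] -> 14 lines: nrghv dvdgt mdm zppf ghey gqy veorr chncl eqi avk ljjr fgj jdyqk nwp
Hunk 4: at line 7 remove [chncl,eqi,avk] add [dgggz,xtpt] -> 13 lines: nrghv dvdgt mdm zppf ghey gqy veorr dgggz xtpt ljjr fgj jdyqk nwp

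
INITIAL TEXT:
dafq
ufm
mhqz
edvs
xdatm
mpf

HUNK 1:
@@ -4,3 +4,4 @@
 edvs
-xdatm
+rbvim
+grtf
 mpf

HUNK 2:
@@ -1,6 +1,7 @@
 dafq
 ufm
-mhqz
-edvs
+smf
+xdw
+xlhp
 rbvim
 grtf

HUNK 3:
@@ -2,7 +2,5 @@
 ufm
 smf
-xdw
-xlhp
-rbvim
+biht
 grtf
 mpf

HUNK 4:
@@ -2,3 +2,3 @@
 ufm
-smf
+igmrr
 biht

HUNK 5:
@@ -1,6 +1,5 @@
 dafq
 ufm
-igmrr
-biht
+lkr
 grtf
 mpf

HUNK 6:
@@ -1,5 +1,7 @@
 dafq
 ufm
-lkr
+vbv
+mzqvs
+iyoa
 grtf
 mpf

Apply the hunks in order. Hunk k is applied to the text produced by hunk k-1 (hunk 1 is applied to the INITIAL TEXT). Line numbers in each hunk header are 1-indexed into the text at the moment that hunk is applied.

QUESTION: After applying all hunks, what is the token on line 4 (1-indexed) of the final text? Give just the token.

Answer: mzqvs

Derivation:
Hunk 1: at line 4 remove [xdatm] add [rbvim,grtf] -> 7 lines: dafq ufm mhqz edvs rbvim grtf mpf
Hunk 2: at line 1 remove [mhqz,edvs] add [smf,xdw,xlhp] -> 8 lines: dafq ufm smf xdw xlhp rbvim grtf mpf
Hunk 3: at line 2 remove [xdw,xlhp,rbvim] add [biht] -> 6 lines: dafq ufm smf biht grtf mpf
Hunk 4: at line 2 remove [smf] add [igmrr] -> 6 lines: dafq ufm igmrr biht grtf mpf
Hunk 5: at line 1 remove [igmrr,biht] add [lkr] -> 5 lines: dafq ufm lkr grtf mpf
Hunk 6: at line 1 remove [lkr] add [vbv,mzqvs,iyoa] -> 7 lines: dafq ufm vbv mzqvs iyoa grtf mpf
Final line 4: mzqvs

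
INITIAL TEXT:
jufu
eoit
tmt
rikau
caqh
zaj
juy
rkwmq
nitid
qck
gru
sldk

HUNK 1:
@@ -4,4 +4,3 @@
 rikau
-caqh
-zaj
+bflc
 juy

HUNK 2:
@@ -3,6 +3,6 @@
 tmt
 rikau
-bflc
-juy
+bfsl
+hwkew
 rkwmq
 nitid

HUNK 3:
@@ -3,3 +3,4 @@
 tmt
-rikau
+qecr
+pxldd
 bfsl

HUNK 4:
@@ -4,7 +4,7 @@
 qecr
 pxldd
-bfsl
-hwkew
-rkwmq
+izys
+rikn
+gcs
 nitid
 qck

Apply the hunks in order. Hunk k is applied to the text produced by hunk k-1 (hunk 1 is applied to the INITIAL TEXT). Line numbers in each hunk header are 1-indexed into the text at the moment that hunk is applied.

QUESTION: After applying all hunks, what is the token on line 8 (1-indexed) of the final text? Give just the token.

Hunk 1: at line 4 remove [caqh,zaj] add [bflc] -> 11 lines: jufu eoit tmt rikau bflc juy rkwmq nitid qck gru sldk
Hunk 2: at line 3 remove [bflc,juy] add [bfsl,hwkew] -> 11 lines: jufu eoit tmt rikau bfsl hwkew rkwmq nitid qck gru sldk
Hunk 3: at line 3 remove [rikau] add [qecr,pxldd] -> 12 lines: jufu eoit tmt qecr pxldd bfsl hwkew rkwmq nitid qck gru sldk
Hunk 4: at line 4 remove [bfsl,hwkew,rkwmq] add [izys,rikn,gcs] -> 12 lines: jufu eoit tmt qecr pxldd izys rikn gcs nitid qck gru sldk
Final line 8: gcs

Answer: gcs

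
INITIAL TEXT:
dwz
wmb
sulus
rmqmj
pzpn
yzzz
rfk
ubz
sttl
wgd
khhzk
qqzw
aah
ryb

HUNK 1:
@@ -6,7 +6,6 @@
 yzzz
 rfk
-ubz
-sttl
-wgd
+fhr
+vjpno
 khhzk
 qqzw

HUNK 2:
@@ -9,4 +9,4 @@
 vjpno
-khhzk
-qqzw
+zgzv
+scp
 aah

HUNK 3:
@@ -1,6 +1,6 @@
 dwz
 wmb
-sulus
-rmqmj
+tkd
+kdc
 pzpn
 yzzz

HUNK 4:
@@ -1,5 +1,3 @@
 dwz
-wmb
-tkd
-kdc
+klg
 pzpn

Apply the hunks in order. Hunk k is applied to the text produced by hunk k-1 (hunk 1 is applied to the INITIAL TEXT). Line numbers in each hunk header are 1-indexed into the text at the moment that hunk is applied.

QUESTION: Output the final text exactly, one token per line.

Hunk 1: at line 6 remove [ubz,sttl,wgd] add [fhr,vjpno] -> 13 lines: dwz wmb sulus rmqmj pzpn yzzz rfk fhr vjpno khhzk qqzw aah ryb
Hunk 2: at line 9 remove [khhzk,qqzw] add [zgzv,scp] -> 13 lines: dwz wmb sulus rmqmj pzpn yzzz rfk fhr vjpno zgzv scp aah ryb
Hunk 3: at line 1 remove [sulus,rmqmj] add [tkd,kdc] -> 13 lines: dwz wmb tkd kdc pzpn yzzz rfk fhr vjpno zgzv scp aah ryb
Hunk 4: at line 1 remove [wmb,tkd,kdc] add [klg] -> 11 lines: dwz klg pzpn yzzz rfk fhr vjpno zgzv scp aah ryb

Answer: dwz
klg
pzpn
yzzz
rfk
fhr
vjpno
zgzv
scp
aah
ryb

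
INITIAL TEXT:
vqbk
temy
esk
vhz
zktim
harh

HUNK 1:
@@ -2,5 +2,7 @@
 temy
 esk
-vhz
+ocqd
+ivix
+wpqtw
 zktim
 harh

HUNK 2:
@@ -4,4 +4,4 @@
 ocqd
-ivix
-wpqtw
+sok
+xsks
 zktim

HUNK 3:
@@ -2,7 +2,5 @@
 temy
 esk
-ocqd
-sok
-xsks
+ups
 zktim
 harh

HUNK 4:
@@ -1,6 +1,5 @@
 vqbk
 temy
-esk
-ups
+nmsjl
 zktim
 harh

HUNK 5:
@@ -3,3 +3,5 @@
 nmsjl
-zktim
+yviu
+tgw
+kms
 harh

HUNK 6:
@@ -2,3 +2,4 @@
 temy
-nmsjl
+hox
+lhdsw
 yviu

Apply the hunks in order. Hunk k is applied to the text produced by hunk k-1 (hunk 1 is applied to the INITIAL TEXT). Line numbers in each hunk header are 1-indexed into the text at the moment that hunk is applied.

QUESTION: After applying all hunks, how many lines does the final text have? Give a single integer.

Hunk 1: at line 2 remove [vhz] add [ocqd,ivix,wpqtw] -> 8 lines: vqbk temy esk ocqd ivix wpqtw zktim harh
Hunk 2: at line 4 remove [ivix,wpqtw] add [sok,xsks] -> 8 lines: vqbk temy esk ocqd sok xsks zktim harh
Hunk 3: at line 2 remove [ocqd,sok,xsks] add [ups] -> 6 lines: vqbk temy esk ups zktim harh
Hunk 4: at line 1 remove [esk,ups] add [nmsjl] -> 5 lines: vqbk temy nmsjl zktim harh
Hunk 5: at line 3 remove [zktim] add [yviu,tgw,kms] -> 7 lines: vqbk temy nmsjl yviu tgw kms harh
Hunk 6: at line 2 remove [nmsjl] add [hox,lhdsw] -> 8 lines: vqbk temy hox lhdsw yviu tgw kms harh
Final line count: 8

Answer: 8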